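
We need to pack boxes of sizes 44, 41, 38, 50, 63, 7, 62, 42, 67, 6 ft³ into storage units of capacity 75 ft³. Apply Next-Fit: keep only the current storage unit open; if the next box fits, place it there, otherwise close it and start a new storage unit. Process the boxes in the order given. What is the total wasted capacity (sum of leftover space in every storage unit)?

180

Put 44 ft³ in storage unit 1; 31 ft³ remain.
Put 41 ft³ in storage unit 2; 34 ft³ remain.
Put 38 ft³ in storage unit 3; 37 ft³ remain.
Put 50 ft³ in storage unit 4; 25 ft³ remain.
Put 63 ft³ in storage unit 5; 12 ft³ remain.
Put 7 ft³ in storage unit 5; 5 ft³ remain.
Put 62 ft³ in storage unit 6; 13 ft³ remain.
Put 42 ft³ in storage unit 7; 33 ft³ remain.
Put 67 ft³ in storage unit 8; 8 ft³ remain.
Put 6 ft³ in storage unit 8; 2 ft³ remain.
8 storage units × 75 ft³ = 600 ft³; used 420 ft³; unused 180 ft³.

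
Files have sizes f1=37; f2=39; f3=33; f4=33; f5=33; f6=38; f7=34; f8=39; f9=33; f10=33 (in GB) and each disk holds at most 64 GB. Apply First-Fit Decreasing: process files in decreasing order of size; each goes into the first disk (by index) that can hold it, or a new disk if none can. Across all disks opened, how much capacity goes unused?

288

Sorted descending: 39, 39, 38, 37, 34, 33, 33, 33, 33, 33.
disk 1: place 39 GB, 25 GB left
disk 2: place 39 GB, 25 GB left
disk 3: place 38 GB, 26 GB left
disk 4: place 37 GB, 27 GB left
disk 5: place 34 GB, 30 GB left
disk 6: place 33 GB, 31 GB left
disk 7: place 33 GB, 31 GB left
disk 8: place 33 GB, 31 GB left
disk 9: place 33 GB, 31 GB left
disk 10: place 33 GB, 31 GB left
10 disks × 64 GB = 640 GB; used 352 GB; unused 288 GB.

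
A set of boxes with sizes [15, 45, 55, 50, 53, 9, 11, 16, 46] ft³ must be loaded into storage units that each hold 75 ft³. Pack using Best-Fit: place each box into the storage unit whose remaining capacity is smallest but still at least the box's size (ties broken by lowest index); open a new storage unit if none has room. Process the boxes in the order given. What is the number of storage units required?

storage unit 1: place 15 ft³, 60 ft³ left
storage unit 1: place 45 ft³, 15 ft³ left
storage unit 2: place 55 ft³, 20 ft³ left
storage unit 3: place 50 ft³, 25 ft³ left
storage unit 4: place 53 ft³, 22 ft³ left
storage unit 1: place 9 ft³, 6 ft³ left
storage unit 2: place 11 ft³, 9 ft³ left
storage unit 4: place 16 ft³, 6 ft³ left
storage unit 5: place 46 ft³, 29 ft³ left

5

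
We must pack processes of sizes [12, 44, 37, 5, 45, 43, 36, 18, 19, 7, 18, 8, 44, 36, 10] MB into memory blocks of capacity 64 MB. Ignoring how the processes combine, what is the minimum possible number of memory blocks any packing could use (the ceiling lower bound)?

Total size = 12 + 44 + 37 + 5 + 45 + 43 + 36 + 18 + 19 + 7 + 18 + 8 + 44 + 36 + 10 = 382 MB.
⌈382 / 64⌉ = 6.

6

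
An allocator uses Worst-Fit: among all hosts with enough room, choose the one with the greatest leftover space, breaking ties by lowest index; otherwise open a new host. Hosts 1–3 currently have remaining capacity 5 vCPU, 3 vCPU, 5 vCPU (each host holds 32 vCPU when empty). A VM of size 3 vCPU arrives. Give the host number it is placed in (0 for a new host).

Hosts with room: host 1 (5 vCPU), host 2 (3 vCPU), host 3 (5 vCPU).
Most room is host 1 with 5 vCPU free.

1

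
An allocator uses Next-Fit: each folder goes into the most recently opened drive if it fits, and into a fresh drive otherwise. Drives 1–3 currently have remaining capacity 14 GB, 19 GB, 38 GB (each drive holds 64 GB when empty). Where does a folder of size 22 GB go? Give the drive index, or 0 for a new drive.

Next-Fit only looks at drive 3, which has 38 GB free.
22 GB fits there.

3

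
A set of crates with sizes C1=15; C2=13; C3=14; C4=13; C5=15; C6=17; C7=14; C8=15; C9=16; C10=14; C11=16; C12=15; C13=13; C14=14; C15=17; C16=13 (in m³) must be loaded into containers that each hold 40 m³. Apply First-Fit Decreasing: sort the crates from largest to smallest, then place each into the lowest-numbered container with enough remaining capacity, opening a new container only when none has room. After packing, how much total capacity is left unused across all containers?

Sorted descending: 17, 17, 16, 16, 15, 15, 15, 15, 14, 14, 14, 14, 13, 13, 13, 13.
container 1: place 17 m³, 23 m³ left
container 1: place 17 m³, 6 m³ left
container 2: place 16 m³, 24 m³ left
container 2: place 16 m³, 8 m³ left
container 3: place 15 m³, 25 m³ left
container 3: place 15 m³, 10 m³ left
container 4: place 15 m³, 25 m³ left
container 4: place 15 m³, 10 m³ left
container 5: place 14 m³, 26 m³ left
container 5: place 14 m³, 12 m³ left
container 6: place 14 m³, 26 m³ left
container 6: place 14 m³, 12 m³ left
container 7: place 13 m³, 27 m³ left
container 7: place 13 m³, 14 m³ left
container 7: place 13 m³, 1 m³ left
container 8: place 13 m³, 27 m³ left
8 containers × 40 m³ = 320 m³; used 234 m³; unused 86 m³.

86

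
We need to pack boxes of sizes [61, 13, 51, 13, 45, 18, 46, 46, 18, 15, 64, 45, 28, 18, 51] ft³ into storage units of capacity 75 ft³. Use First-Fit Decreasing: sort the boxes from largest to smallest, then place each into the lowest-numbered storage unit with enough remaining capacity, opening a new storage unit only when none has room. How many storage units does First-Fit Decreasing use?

8 storage units

Sorted descending: 64, 61, 51, 51, 46, 46, 45, 45, 28, 18, 18, 18, 15, 13, 13.
Put 64 ft³ in storage unit 1; 11 ft³ remain.
Put 61 ft³ in storage unit 2; 14 ft³ remain.
Put 51 ft³ in storage unit 3; 24 ft³ remain.
Put 51 ft³ in storage unit 4; 24 ft³ remain.
Put 46 ft³ in storage unit 5; 29 ft³ remain.
Put 46 ft³ in storage unit 6; 29 ft³ remain.
Put 45 ft³ in storage unit 7; 30 ft³ remain.
Put 45 ft³ in storage unit 8; 30 ft³ remain.
Put 28 ft³ in storage unit 5; 1 ft³ remain.
Put 18 ft³ in storage unit 3; 6 ft³ remain.
Put 18 ft³ in storage unit 4; 6 ft³ remain.
Put 18 ft³ in storage unit 6; 11 ft³ remain.
Put 15 ft³ in storage unit 7; 15 ft³ remain.
Put 13 ft³ in storage unit 2; 1 ft³ remain.
Put 13 ft³ in storage unit 7; 2 ft³ remain.
Final storage units: [64] [61,13] [51,18] [51,18] [46,28] [46,18] [45,15,13] [45].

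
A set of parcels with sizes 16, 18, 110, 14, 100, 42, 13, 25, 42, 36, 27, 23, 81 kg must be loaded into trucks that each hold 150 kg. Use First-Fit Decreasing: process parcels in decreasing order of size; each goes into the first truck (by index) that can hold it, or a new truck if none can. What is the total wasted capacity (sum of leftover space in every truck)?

Sorted descending: 110, 100, 81, 42, 42, 36, 27, 25, 23, 18, 16, 14, 13.
Put 110 kg in truck 1; 40 kg remain.
Put 100 kg in truck 2; 50 kg remain.
Put 81 kg in truck 3; 69 kg remain.
Put 42 kg in truck 2; 8 kg remain.
Put 42 kg in truck 3; 27 kg remain.
Put 36 kg in truck 1; 4 kg remain.
Put 27 kg in truck 3; 0 kg remain.
Put 25 kg in truck 4; 125 kg remain.
Put 23 kg in truck 4; 102 kg remain.
Put 18 kg in truck 4; 84 kg remain.
Put 16 kg in truck 4; 68 kg remain.
Put 14 kg in truck 4; 54 kg remain.
Put 13 kg in truck 4; 41 kg remain.
4 trucks × 150 kg = 600 kg; used 547 kg; unused 53 kg.

53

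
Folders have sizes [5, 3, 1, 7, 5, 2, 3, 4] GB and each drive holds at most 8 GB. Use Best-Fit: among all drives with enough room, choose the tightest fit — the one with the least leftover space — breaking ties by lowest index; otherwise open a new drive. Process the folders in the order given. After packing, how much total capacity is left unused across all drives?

2

5 GB → drive 1 (remaining 3 GB)
3 GB → drive 1 (remaining 0 GB)
1 GB → drive 2 (remaining 7 GB)
7 GB → drive 2 (remaining 0 GB)
5 GB → drive 3 (remaining 3 GB)
2 GB → drive 3 (remaining 1 GB)
3 GB → drive 4 (remaining 5 GB)
4 GB → drive 4 (remaining 1 GB)
4 drives × 8 GB = 32 GB; used 30 GB; unused 2 GB.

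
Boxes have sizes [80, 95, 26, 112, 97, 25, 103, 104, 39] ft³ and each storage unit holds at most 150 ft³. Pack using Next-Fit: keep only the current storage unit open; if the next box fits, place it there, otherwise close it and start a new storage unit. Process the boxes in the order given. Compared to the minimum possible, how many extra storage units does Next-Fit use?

Next-Fit: [80] [95,26] [112] [97,25] [103] [104,39] → 6 storage units.
6 boxes exceed 75 ft³ (half the capacity), and no two of those can share a storage unit, so at least 6 storage units are needed.
So 6 is already optimal.

0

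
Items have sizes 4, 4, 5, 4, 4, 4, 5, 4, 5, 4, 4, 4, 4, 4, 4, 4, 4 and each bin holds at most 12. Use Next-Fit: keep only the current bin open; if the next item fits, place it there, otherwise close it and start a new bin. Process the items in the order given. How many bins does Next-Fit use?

8

4 → bin 1 (remaining 8)
4 → bin 1 (remaining 4)
5 → bin 2 (remaining 7)
4 → bin 2 (remaining 3)
4 → bin 3 (remaining 8)
4 → bin 3 (remaining 4)
5 → bin 4 (remaining 7)
4 → bin 4 (remaining 3)
5 → bin 5 (remaining 7)
4 → bin 5 (remaining 3)
4 → bin 6 (remaining 8)
4 → bin 6 (remaining 4)
4 → bin 6 (remaining 0)
4 → bin 7 (remaining 8)
4 → bin 7 (remaining 4)
4 → bin 7 (remaining 0)
4 → bin 8 (remaining 8)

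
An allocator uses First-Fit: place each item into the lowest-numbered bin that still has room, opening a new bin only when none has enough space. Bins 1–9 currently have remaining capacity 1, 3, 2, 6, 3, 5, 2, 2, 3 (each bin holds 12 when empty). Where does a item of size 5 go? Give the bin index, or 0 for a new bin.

Bins with room: bin 4 (6), bin 6 (5).
The first with room is bin 4.

4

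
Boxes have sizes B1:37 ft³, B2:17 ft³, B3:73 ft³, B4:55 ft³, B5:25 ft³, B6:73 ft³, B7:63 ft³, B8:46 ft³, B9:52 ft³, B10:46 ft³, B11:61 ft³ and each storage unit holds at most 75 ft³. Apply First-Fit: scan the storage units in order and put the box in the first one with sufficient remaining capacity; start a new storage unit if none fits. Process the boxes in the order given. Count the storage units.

B1 (37 ft³) → storage unit 1 (remaining 38 ft³)
B2 (17 ft³) → storage unit 1 (remaining 21 ft³)
B3 (73 ft³) → storage unit 2 (remaining 2 ft³)
B4 (55 ft³) → storage unit 3 (remaining 20 ft³)
B5 (25 ft³) → storage unit 4 (remaining 50 ft³)
B6 (73 ft³) → storage unit 5 (remaining 2 ft³)
B7 (63 ft³) → storage unit 6 (remaining 12 ft³)
B8 (46 ft³) → storage unit 4 (remaining 4 ft³)
B9 (52 ft³) → storage unit 7 (remaining 23 ft³)
B10 (46 ft³) → storage unit 8 (remaining 29 ft³)
B11 (61 ft³) → storage unit 9 (remaining 14 ft³)

9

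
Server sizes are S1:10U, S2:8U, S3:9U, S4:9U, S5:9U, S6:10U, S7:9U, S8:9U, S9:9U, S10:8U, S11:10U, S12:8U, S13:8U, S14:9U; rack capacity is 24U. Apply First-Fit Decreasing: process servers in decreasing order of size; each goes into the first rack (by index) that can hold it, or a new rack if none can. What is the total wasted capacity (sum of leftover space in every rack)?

Sorted descending: 10, 10, 10, 9, 9, 9, 9, 9, 9, 9, 8, 8, 8, 8.
rack 1: place 10U, 14U left
rack 1: place 10U, 4U left
rack 2: place 10U, 14U left
rack 2: place 9U, 5U left
rack 3: place 9U, 15U left
rack 3: place 9U, 6U left
rack 4: place 9U, 15U left
rack 4: place 9U, 6U left
rack 5: place 9U, 15U left
rack 5: place 9U, 6U left
rack 6: place 8U, 16U left
rack 6: place 8U, 8U left
rack 6: place 8U, 0U left
rack 7: place 8U, 16U left
7 racks × 24U = 168U; used 125U; unused 43U.

43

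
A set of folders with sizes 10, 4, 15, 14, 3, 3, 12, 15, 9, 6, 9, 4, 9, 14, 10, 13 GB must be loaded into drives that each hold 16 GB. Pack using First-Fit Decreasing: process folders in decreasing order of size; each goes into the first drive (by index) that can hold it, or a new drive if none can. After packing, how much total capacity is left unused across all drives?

Sorted descending: 15, 15, 14, 14, 13, 12, 10, 10, 9, 9, 9, 6, 4, 4, 3, 3.
drive 1: place 15 GB, 1 GB left
drive 2: place 15 GB, 1 GB left
drive 3: place 14 GB, 2 GB left
drive 4: place 14 GB, 2 GB left
drive 5: place 13 GB, 3 GB left
drive 6: place 12 GB, 4 GB left
drive 7: place 10 GB, 6 GB left
drive 8: place 10 GB, 6 GB left
drive 9: place 9 GB, 7 GB left
drive 10: place 9 GB, 7 GB left
drive 11: place 9 GB, 7 GB left
drive 7: place 6 GB, 0 GB left
drive 6: place 4 GB, 0 GB left
drive 8: place 4 GB, 2 GB left
drive 5: place 3 GB, 0 GB left
drive 9: place 3 GB, 4 GB left
11 drives × 16 GB = 176 GB; used 150 GB; unused 26 GB.

26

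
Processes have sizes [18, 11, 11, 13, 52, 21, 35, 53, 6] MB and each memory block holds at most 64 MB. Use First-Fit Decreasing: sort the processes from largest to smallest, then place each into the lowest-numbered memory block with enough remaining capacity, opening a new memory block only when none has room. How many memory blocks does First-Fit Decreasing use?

Sorted descending: 53, 52, 35, 21, 18, 13, 11, 11, 6.
Put 53 MB in memory block 1; 11 MB remain.
Put 52 MB in memory block 2; 12 MB remain.
Put 35 MB in memory block 3; 29 MB remain.
Put 21 MB in memory block 3; 8 MB remain.
Put 18 MB in memory block 4; 46 MB remain.
Put 13 MB in memory block 4; 33 MB remain.
Put 11 MB in memory block 1; 0 MB remain.
Put 11 MB in memory block 2; 1 MB remain.
Put 6 MB in memory block 3; 2 MB remain.
Final memory blocks: [53,11] [52,11] [35,21,6] [18,13].

4 memory blocks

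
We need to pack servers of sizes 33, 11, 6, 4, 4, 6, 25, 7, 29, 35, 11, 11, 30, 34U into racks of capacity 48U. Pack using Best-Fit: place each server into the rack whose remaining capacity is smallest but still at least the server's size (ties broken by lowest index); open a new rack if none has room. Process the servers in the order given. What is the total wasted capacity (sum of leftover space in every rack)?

42

Put 33U in rack 1; 15U remain.
Put 11U in rack 1; 4U remain.
Put 6U in rack 2; 42U remain.
Put 4U in rack 1; 0U remain.
Put 4U in rack 2; 38U remain.
Put 6U in rack 2; 32U remain.
Put 25U in rack 2; 7U remain.
Put 7U in rack 2; 0U remain.
Put 29U in rack 3; 19U remain.
Put 35U in rack 4; 13U remain.
Put 11U in rack 4; 2U remain.
Put 11U in rack 3; 8U remain.
Put 30U in rack 5; 18U remain.
Put 34U in rack 6; 14U remain.
6 racks × 48U = 288U; used 246U; unused 42U.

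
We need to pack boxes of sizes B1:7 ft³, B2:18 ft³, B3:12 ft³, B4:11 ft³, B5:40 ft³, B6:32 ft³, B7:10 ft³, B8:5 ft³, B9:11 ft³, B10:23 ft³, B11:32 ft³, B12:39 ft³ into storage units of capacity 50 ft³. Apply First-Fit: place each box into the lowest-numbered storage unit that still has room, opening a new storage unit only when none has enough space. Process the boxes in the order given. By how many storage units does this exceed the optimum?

First-Fit: [7,18,12,11] [40,10] [32,5,11] [23] [32] [39] → 6 storage units.
Total size 240 ft³; any packing needs at least ⌈240/50⌉ = 5 storage units.
An optimal packing achieves that bound: [40,10] [39,11] [32,18] [32,12,5] [23,11,7] → 5 storage units.
Excess: 6 − 5 = 1.

1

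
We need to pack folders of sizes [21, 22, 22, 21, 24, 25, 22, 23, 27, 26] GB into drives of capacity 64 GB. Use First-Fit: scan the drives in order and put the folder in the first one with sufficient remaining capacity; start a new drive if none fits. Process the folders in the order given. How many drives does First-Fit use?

drive 1: place 21 GB, 43 GB left
drive 1: place 22 GB, 21 GB left
drive 2: place 22 GB, 42 GB left
drive 1: place 21 GB, 0 GB left
drive 2: place 24 GB, 18 GB left
drive 3: place 25 GB, 39 GB left
drive 3: place 22 GB, 17 GB left
drive 4: place 23 GB, 41 GB left
drive 4: place 27 GB, 14 GB left
drive 5: place 26 GB, 38 GB left
Final drives: [21,22,21] [22,24] [25,22] [23,27] [26].

5 drives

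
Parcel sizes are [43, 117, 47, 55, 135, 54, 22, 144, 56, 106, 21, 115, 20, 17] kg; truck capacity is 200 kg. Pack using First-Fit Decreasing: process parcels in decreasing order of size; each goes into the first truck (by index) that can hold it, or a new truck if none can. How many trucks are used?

Sorted descending: 144, 135, 117, 115, 106, 56, 55, 54, 47, 43, 22, 21, 20, 17.
truck 1: place 144 kg, 56 kg left
truck 2: place 135 kg, 65 kg left
truck 3: place 117 kg, 83 kg left
truck 4: place 115 kg, 85 kg left
truck 5: place 106 kg, 94 kg left
truck 1: place 56 kg, 0 kg left
truck 2: place 55 kg, 10 kg left
truck 3: place 54 kg, 29 kg left
truck 4: place 47 kg, 38 kg left
truck 5: place 43 kg, 51 kg left
truck 3: place 22 kg, 7 kg left
truck 4: place 21 kg, 17 kg left
truck 5: place 20 kg, 31 kg left
truck 4: place 17 kg, 0 kg left
Final trucks: [144,56] [135,55] [117,54,22] [115,47,21,17] [106,43,20].

5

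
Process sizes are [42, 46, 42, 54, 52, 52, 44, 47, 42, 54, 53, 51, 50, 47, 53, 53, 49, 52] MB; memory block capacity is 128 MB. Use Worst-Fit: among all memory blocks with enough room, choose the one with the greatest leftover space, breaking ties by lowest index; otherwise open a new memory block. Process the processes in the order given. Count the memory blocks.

9

Put 42 MB in memory block 1; 86 MB remain.
Put 46 MB in memory block 1; 40 MB remain.
Put 42 MB in memory block 2; 86 MB remain.
Put 54 MB in memory block 2; 32 MB remain.
Put 52 MB in memory block 3; 76 MB remain.
Put 52 MB in memory block 3; 24 MB remain.
Put 44 MB in memory block 4; 84 MB remain.
Put 47 MB in memory block 4; 37 MB remain.
Put 42 MB in memory block 5; 86 MB remain.
Put 54 MB in memory block 5; 32 MB remain.
Put 53 MB in memory block 6; 75 MB remain.
Put 51 MB in memory block 6; 24 MB remain.
Put 50 MB in memory block 7; 78 MB remain.
Put 47 MB in memory block 7; 31 MB remain.
Put 53 MB in memory block 8; 75 MB remain.
Put 53 MB in memory block 8; 22 MB remain.
Put 49 MB in memory block 9; 79 MB remain.
Put 52 MB in memory block 9; 27 MB remain.
Final memory blocks: [42,46] [42,54] [52,52] [44,47] [42,54] [53,51] [50,47] [53,53] [49,52].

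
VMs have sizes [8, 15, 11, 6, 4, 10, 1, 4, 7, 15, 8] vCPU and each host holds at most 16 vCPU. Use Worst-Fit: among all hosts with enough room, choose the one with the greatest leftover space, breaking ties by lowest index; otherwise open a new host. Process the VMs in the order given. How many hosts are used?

Put 8 vCPU in host 1; 8 vCPU remain.
Put 15 vCPU in host 2; 1 vCPU remain.
Put 11 vCPU in host 3; 5 vCPU remain.
Put 6 vCPU in host 1; 2 vCPU remain.
Put 4 vCPU in host 3; 1 vCPU remain.
Put 10 vCPU in host 4; 6 vCPU remain.
Put 1 vCPU in host 4; 5 vCPU remain.
Put 4 vCPU in host 4; 1 vCPU remain.
Put 7 vCPU in host 5; 9 vCPU remain.
Put 15 vCPU in host 6; 1 vCPU remain.
Put 8 vCPU in host 5; 1 vCPU remain.

6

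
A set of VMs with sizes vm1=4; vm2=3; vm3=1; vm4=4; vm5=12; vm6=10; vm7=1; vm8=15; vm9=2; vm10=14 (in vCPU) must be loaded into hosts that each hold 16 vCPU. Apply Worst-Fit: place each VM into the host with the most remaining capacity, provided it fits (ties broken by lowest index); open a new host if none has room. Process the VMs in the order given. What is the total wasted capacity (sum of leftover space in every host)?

14

vm1 (4 vCPU) → host 1 (remaining 12 vCPU)
vm2 (3 vCPU) → host 1 (remaining 9 vCPU)
vm3 (1 vCPU) → host 1 (remaining 8 vCPU)
vm4 (4 vCPU) → host 1 (remaining 4 vCPU)
vm5 (12 vCPU) → host 2 (remaining 4 vCPU)
vm6 (10 vCPU) → host 3 (remaining 6 vCPU)
vm7 (1 vCPU) → host 3 (remaining 5 vCPU)
vm8 (15 vCPU) → host 4 (remaining 1 vCPU)
vm9 (2 vCPU) → host 3 (remaining 3 vCPU)
vm10 (14 vCPU) → host 5 (remaining 2 vCPU)
5 hosts × 16 vCPU = 80 vCPU; used 66 vCPU; unused 14 vCPU.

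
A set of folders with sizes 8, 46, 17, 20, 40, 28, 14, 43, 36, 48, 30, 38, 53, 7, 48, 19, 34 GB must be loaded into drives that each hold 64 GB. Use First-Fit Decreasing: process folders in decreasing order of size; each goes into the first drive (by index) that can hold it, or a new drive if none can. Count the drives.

9 drives

Sorted descending: 53, 48, 48, 46, 43, 40, 38, 36, 34, 30, 28, 20, 19, 17, 14, 8, 7.
Put 53 GB in drive 1; 11 GB remain.
Put 48 GB in drive 2; 16 GB remain.
Put 48 GB in drive 3; 16 GB remain.
Put 46 GB in drive 4; 18 GB remain.
Put 43 GB in drive 5; 21 GB remain.
Put 40 GB in drive 6; 24 GB remain.
Put 38 GB in drive 7; 26 GB remain.
Put 36 GB in drive 8; 28 GB remain.
Put 34 GB in drive 9; 30 GB remain.
Put 30 GB in drive 9; 0 GB remain.
Put 28 GB in drive 8; 0 GB remain.
Put 20 GB in drive 5; 1 GB remain.
Put 19 GB in drive 6; 5 GB remain.
Put 17 GB in drive 4; 1 GB remain.
Put 14 GB in drive 2; 2 GB remain.
Put 8 GB in drive 1; 3 GB remain.
Put 7 GB in drive 3; 9 GB remain.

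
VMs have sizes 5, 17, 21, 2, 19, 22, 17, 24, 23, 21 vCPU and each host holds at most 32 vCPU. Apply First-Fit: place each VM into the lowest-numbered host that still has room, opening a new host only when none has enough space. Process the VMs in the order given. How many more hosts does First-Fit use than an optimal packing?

First-Fit: [5,17,2] [21] [19] [22] [17] [24] [23] [21] → 8 hosts.
8 VMs exceed 16 vCPU (half the capacity), and no two of those can share a host, so at least 8 hosts are needed.
So 8 is already optimal.

0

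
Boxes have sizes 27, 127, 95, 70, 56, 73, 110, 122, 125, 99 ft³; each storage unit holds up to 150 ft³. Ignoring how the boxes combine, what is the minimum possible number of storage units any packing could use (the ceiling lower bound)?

Total size = 27 + 127 + 95 + 70 + 56 + 73 + 110 + 122 + 125 + 99 = 904 ft³.
⌈904 / 150⌉ = 7.

7 storage units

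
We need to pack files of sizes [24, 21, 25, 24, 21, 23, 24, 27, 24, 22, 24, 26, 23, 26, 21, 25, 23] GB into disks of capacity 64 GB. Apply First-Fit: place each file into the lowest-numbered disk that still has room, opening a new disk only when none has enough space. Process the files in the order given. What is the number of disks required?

disk 1: place 24 GB, 40 GB left
disk 1: place 21 GB, 19 GB left
disk 2: place 25 GB, 39 GB left
disk 2: place 24 GB, 15 GB left
disk 3: place 21 GB, 43 GB left
disk 3: place 23 GB, 20 GB left
disk 4: place 24 GB, 40 GB left
disk 4: place 27 GB, 13 GB left
disk 5: place 24 GB, 40 GB left
disk 5: place 22 GB, 18 GB left
disk 6: place 24 GB, 40 GB left
disk 6: place 26 GB, 14 GB left
disk 7: place 23 GB, 41 GB left
disk 7: place 26 GB, 15 GB left
disk 8: place 21 GB, 43 GB left
disk 8: place 25 GB, 18 GB left
disk 9: place 23 GB, 41 GB left

9 disks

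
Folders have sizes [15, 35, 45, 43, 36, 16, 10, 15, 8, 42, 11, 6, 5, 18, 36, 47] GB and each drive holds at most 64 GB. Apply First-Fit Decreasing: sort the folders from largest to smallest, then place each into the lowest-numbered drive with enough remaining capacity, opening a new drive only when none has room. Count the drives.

7

Sorted descending: 47, 45, 43, 42, 36, 36, 35, 18, 16, 15, 15, 11, 10, 8, 6, 5.
Put 47 GB in drive 1; 17 GB remain.
Put 45 GB in drive 2; 19 GB remain.
Put 43 GB in drive 3; 21 GB remain.
Put 42 GB in drive 4; 22 GB remain.
Put 36 GB in drive 5; 28 GB remain.
Put 36 GB in drive 6; 28 GB remain.
Put 35 GB in drive 7; 29 GB remain.
Put 18 GB in drive 2; 1 GB remain.
Put 16 GB in drive 1; 1 GB remain.
Put 15 GB in drive 3; 6 GB remain.
Put 15 GB in drive 4; 7 GB remain.
Put 11 GB in drive 5; 17 GB remain.
Put 10 GB in drive 5; 7 GB remain.
Put 8 GB in drive 6; 20 GB remain.
Put 6 GB in drive 3; 0 GB remain.
Put 5 GB in drive 4; 2 GB remain.
Final drives: [47,16] [45,18] [43,15,6] [42,15,5] [36,11,10] [36,8] [35].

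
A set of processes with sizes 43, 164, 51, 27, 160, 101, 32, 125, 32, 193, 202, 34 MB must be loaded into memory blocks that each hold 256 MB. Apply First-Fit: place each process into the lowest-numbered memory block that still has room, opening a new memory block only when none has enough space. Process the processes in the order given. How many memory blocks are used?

memory block 1: place 43 MB, 213 MB left
memory block 1: place 164 MB, 49 MB left
memory block 2: place 51 MB, 205 MB left
memory block 1: place 27 MB, 22 MB left
memory block 2: place 160 MB, 45 MB left
memory block 3: place 101 MB, 155 MB left
memory block 2: place 32 MB, 13 MB left
memory block 3: place 125 MB, 30 MB left
memory block 4: place 32 MB, 224 MB left
memory block 4: place 193 MB, 31 MB left
memory block 5: place 202 MB, 54 MB left
memory block 5: place 34 MB, 20 MB left
Final memory blocks: [43,164,27] [51,160,32] [101,125] [32,193] [202,34].

5 memory blocks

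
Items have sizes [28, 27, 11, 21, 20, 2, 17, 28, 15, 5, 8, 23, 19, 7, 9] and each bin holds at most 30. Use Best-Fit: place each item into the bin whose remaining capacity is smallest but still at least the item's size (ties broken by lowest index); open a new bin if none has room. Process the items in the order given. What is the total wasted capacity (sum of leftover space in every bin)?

28 → bin 1 (remaining 2)
27 → bin 2 (remaining 3)
11 → bin 3 (remaining 19)
21 → bin 4 (remaining 9)
20 → bin 5 (remaining 10)
2 → bin 1 (remaining 0)
17 → bin 3 (remaining 2)
28 → bin 6 (remaining 2)
15 → bin 7 (remaining 15)
5 → bin 4 (remaining 4)
8 → bin 5 (remaining 2)
23 → bin 8 (remaining 7)
19 → bin 9 (remaining 11)
7 → bin 8 (remaining 0)
9 → bin 9 (remaining 2)
9 bins × 30 = 270; used 240; unused 30.

30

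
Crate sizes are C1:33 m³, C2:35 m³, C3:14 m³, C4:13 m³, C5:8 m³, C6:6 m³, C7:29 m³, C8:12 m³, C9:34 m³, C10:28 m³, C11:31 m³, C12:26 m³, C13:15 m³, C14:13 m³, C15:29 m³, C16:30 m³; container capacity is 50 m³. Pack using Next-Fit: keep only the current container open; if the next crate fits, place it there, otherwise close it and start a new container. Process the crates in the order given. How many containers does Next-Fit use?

10 containers

container 1: place C1 (33 m³), 17 m³ left
container 2: place C2 (35 m³), 15 m³ left
container 2: place C3 (14 m³), 1 m³ left
container 3: place C4 (13 m³), 37 m³ left
container 3: place C5 (8 m³), 29 m³ left
container 3: place C6 (6 m³), 23 m³ left
container 4: place C7 (29 m³), 21 m³ left
container 4: place C8 (12 m³), 9 m³ left
container 5: place C9 (34 m³), 16 m³ left
container 6: place C10 (28 m³), 22 m³ left
container 7: place C11 (31 m³), 19 m³ left
container 8: place C12 (26 m³), 24 m³ left
container 8: place C13 (15 m³), 9 m³ left
container 9: place C14 (13 m³), 37 m³ left
container 9: place C15 (29 m³), 8 m³ left
container 10: place C16 (30 m³), 20 m³ left
Final containers: [33] [35,14] [13,8,6] [29,12] [34] [28] [31] [26,15] [13,29] [30].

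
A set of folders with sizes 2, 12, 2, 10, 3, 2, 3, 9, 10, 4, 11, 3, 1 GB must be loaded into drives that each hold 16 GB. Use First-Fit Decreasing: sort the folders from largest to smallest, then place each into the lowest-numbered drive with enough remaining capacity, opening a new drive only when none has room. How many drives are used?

5 drives

Sorted descending: 12, 11, 10, 10, 9, 4, 3, 3, 3, 2, 2, 2, 1.
Put 12 GB in drive 1; 4 GB remain.
Put 11 GB in drive 2; 5 GB remain.
Put 10 GB in drive 3; 6 GB remain.
Put 10 GB in drive 4; 6 GB remain.
Put 9 GB in drive 5; 7 GB remain.
Put 4 GB in drive 1; 0 GB remain.
Put 3 GB in drive 2; 2 GB remain.
Put 3 GB in drive 3; 3 GB remain.
Put 3 GB in drive 3; 0 GB remain.
Put 2 GB in drive 2; 0 GB remain.
Put 2 GB in drive 4; 4 GB remain.
Put 2 GB in drive 4; 2 GB remain.
Put 1 GB in drive 4; 1 GB remain.
Final drives: [12,4] [11,3,2] [10,3,3] [10,2,2,1] [9].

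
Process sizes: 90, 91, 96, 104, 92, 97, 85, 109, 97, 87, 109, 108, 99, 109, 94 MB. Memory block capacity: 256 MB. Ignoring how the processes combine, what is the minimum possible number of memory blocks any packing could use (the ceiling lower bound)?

6 memory blocks

Total size = 90 + 91 + 96 + 104 + 92 + 97 + 85 + 109 + 97 + 87 + 109 + 108 + 99 + 109 + 94 = 1467 MB.
⌈1467 / 256⌉ = 6.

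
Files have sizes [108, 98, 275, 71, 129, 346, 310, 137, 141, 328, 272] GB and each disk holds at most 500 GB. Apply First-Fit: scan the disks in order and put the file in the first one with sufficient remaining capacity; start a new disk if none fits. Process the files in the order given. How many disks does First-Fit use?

disk 1: place 108 GB, 392 GB left
disk 1: place 98 GB, 294 GB left
disk 1: place 275 GB, 19 GB left
disk 2: place 71 GB, 429 GB left
disk 2: place 129 GB, 300 GB left
disk 3: place 346 GB, 154 GB left
disk 4: place 310 GB, 190 GB left
disk 2: place 137 GB, 163 GB left
disk 2: place 141 GB, 22 GB left
disk 5: place 328 GB, 172 GB left
disk 6: place 272 GB, 228 GB left
Final disks: [108,98,275] [71,129,137,141] [346] [310] [328] [272].

6 disks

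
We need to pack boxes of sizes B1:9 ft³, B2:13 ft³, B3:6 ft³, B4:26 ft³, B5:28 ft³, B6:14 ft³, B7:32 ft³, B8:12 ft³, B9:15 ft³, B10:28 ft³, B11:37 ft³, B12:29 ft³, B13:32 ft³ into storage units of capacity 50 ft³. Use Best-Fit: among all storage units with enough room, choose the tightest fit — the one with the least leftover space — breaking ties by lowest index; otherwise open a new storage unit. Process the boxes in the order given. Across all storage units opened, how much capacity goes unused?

119

storage unit 1: place B1 (9 ft³), 41 ft³ left
storage unit 1: place B2 (13 ft³), 28 ft³ left
storage unit 1: place B3 (6 ft³), 22 ft³ left
storage unit 2: place B4 (26 ft³), 24 ft³ left
storage unit 3: place B5 (28 ft³), 22 ft³ left
storage unit 1: place B6 (14 ft³), 8 ft³ left
storage unit 4: place B7 (32 ft³), 18 ft³ left
storage unit 4: place B8 (12 ft³), 6 ft³ left
storage unit 3: place B9 (15 ft³), 7 ft³ left
storage unit 5: place B10 (28 ft³), 22 ft³ left
storage unit 6: place B11 (37 ft³), 13 ft³ left
storage unit 7: place B12 (29 ft³), 21 ft³ left
storage unit 8: place B13 (32 ft³), 18 ft³ left
8 storage units × 50 ft³ = 400 ft³; used 281 ft³; unused 119 ft³.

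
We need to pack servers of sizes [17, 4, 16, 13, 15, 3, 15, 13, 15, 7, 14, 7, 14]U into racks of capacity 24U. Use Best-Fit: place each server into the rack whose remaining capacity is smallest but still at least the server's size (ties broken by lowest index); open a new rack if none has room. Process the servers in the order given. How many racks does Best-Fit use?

17U → rack 1 (remaining 7U)
4U → rack 1 (remaining 3U)
16U → rack 2 (remaining 8U)
13U → rack 3 (remaining 11U)
15U → rack 4 (remaining 9U)
3U → rack 1 (remaining 0U)
15U → rack 5 (remaining 9U)
13U → rack 6 (remaining 11U)
15U → rack 7 (remaining 9U)
7U → rack 2 (remaining 1U)
14U → rack 8 (remaining 10U)
7U → rack 4 (remaining 2U)
14U → rack 9 (remaining 10U)

9 racks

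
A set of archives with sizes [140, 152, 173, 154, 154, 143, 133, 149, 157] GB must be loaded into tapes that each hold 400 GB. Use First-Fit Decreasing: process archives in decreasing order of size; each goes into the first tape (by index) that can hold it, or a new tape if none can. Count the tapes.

5

Sorted descending: 173, 157, 154, 154, 152, 149, 143, 140, 133.
173 GB → tape 1 (remaining 227 GB)
157 GB → tape 1 (remaining 70 GB)
154 GB → tape 2 (remaining 246 GB)
154 GB → tape 2 (remaining 92 GB)
152 GB → tape 3 (remaining 248 GB)
149 GB → tape 3 (remaining 99 GB)
143 GB → tape 4 (remaining 257 GB)
140 GB → tape 4 (remaining 117 GB)
133 GB → tape 5 (remaining 267 GB)
Final tapes: [173,157] [154,154] [152,149] [143,140] [133].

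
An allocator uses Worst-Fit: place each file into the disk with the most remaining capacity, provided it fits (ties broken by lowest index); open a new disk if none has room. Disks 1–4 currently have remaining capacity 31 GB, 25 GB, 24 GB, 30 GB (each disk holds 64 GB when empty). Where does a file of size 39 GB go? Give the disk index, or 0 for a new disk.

No disk has ≥ 39 GB free, so a new disk is opened.

0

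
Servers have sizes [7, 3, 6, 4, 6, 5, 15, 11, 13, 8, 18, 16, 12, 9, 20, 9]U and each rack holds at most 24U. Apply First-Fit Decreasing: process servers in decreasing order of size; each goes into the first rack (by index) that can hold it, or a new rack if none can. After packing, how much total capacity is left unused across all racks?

6

Sorted descending: 20, 18, 16, 15, 13, 12, 11, 9, 9, 8, 7, 6, 6, 5, 4, 3.
Put 20U in rack 1; 4U remain.
Put 18U in rack 2; 6U remain.
Put 16U in rack 3; 8U remain.
Put 15U in rack 4; 9U remain.
Put 13U in rack 5; 11U remain.
Put 12U in rack 6; 12U remain.
Put 11U in rack 5; 0U remain.
Put 9U in rack 4; 0U remain.
Put 9U in rack 6; 3U remain.
Put 8U in rack 3; 0U remain.
Put 7U in rack 7; 17U remain.
Put 6U in rack 2; 0U remain.
Put 6U in rack 7; 11U remain.
Put 5U in rack 7; 6U remain.
Put 4U in rack 1; 0U remain.
Put 3U in rack 6; 0U remain.
7 racks × 24U = 168U; used 162U; unused 6U.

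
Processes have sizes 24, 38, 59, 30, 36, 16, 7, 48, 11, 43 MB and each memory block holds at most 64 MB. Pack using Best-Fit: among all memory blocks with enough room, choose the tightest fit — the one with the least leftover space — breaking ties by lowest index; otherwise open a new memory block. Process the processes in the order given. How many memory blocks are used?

24 MB → memory block 1 (remaining 40 MB)
38 MB → memory block 1 (remaining 2 MB)
59 MB → memory block 2 (remaining 5 MB)
30 MB → memory block 3 (remaining 34 MB)
36 MB → memory block 4 (remaining 28 MB)
16 MB → memory block 4 (remaining 12 MB)
7 MB → memory block 4 (remaining 5 MB)
48 MB → memory block 5 (remaining 16 MB)
11 MB → memory block 5 (remaining 5 MB)
43 MB → memory block 6 (remaining 21 MB)
Final memory blocks: [24,38] [59] [30] [36,16,7] [48,11] [43].

6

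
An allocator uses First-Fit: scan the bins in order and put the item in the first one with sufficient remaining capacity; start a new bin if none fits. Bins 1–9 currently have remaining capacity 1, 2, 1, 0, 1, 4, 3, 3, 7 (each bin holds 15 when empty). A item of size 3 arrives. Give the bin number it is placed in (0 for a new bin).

6

Bins with room: bin 6 (4), bin 7 (3), bin 8 (3), bin 9 (7).
The first with room is bin 6.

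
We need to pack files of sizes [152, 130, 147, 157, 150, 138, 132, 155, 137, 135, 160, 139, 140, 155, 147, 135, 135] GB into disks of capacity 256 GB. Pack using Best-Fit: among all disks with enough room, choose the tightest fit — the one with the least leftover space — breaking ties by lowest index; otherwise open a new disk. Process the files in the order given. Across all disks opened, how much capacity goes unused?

1908

disk 1: place 152 GB, 104 GB left
disk 2: place 130 GB, 126 GB left
disk 3: place 147 GB, 109 GB left
disk 4: place 157 GB, 99 GB left
disk 5: place 150 GB, 106 GB left
disk 6: place 138 GB, 118 GB left
disk 7: place 132 GB, 124 GB left
disk 8: place 155 GB, 101 GB left
disk 9: place 137 GB, 119 GB left
disk 10: place 135 GB, 121 GB left
disk 11: place 160 GB, 96 GB left
disk 12: place 139 GB, 117 GB left
disk 13: place 140 GB, 116 GB left
disk 14: place 155 GB, 101 GB left
disk 15: place 147 GB, 109 GB left
disk 16: place 135 GB, 121 GB left
disk 17: place 135 GB, 121 GB left
17 disks × 256 GB = 4352 GB; used 2444 GB; unused 1908 GB.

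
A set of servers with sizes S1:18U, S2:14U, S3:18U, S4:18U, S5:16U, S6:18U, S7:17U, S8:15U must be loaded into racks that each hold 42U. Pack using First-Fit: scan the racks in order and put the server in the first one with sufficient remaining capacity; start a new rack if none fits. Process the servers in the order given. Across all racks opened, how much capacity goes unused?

34

S1 (18U) → rack 1 (remaining 24U)
S2 (14U) → rack 1 (remaining 10U)
S3 (18U) → rack 2 (remaining 24U)
S4 (18U) → rack 2 (remaining 6U)
S5 (16U) → rack 3 (remaining 26U)
S6 (18U) → rack 3 (remaining 8U)
S7 (17U) → rack 4 (remaining 25U)
S8 (15U) → rack 4 (remaining 10U)
4 racks × 42U = 168U; used 134U; unused 34U.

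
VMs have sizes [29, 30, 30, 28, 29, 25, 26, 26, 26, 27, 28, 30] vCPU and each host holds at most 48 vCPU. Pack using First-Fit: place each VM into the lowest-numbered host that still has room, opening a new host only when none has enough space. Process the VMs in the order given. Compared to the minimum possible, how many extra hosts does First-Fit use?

0

First-Fit: [29] [30] [30] [28] [29] [25] [26] [26] [26] [27] [28] [30] → 12 hosts.
12 VMs exceed 24 vCPU (half the capacity), and no two of those can share a host, so at least 12 hosts are needed.
So 12 is already optimal.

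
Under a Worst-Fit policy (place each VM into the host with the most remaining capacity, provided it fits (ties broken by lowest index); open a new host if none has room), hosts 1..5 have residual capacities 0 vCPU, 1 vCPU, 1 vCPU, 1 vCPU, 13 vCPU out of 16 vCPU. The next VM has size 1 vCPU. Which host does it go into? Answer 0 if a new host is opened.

Hosts with room: host 2 (1 vCPU), host 3 (1 vCPU), host 4 (1 vCPU), host 5 (13 vCPU).
Most room is host 5 with 13 vCPU free.

5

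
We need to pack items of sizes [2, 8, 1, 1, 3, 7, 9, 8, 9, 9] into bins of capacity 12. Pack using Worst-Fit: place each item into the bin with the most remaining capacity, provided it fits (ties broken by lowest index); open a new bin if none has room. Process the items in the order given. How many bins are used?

bin 1: place 2, 10 left
bin 1: place 8, 2 left
bin 1: place 1, 1 left
bin 1: place 1, 0 left
bin 2: place 3, 9 left
bin 2: place 7, 2 left
bin 3: place 9, 3 left
bin 4: place 8, 4 left
bin 5: place 9, 3 left
bin 6: place 9, 3 left
Final bins: [2,8,1,1] [3,7] [9] [8] [9] [9].

6 bins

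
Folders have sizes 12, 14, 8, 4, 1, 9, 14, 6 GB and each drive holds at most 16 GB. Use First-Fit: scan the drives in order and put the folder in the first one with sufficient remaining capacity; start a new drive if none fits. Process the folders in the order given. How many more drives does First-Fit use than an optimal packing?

First-Fit: [12,4] [14,1] [8,6] [9] [14] → 5 drives.
Total size 68 GB; any packing needs at least ⌈68/16⌉ = 5 drives.
So 5 is already optimal.

0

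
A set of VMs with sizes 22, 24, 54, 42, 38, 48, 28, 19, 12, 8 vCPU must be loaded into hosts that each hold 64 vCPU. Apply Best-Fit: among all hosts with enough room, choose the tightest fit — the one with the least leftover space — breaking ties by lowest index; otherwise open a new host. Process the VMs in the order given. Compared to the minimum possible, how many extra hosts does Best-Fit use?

1

Best-Fit: [22,24] [54,8] [42,19] [38] [48,12] [28] → 6 hosts.
Total size 295 vCPU; any packing needs at least ⌈295/64⌉ = 5 hosts.
An optimal packing achieves that bound: [54,8] [48,12] [42,22] [38,24] [28,19] → 5 hosts.
Excess: 6 − 5 = 1.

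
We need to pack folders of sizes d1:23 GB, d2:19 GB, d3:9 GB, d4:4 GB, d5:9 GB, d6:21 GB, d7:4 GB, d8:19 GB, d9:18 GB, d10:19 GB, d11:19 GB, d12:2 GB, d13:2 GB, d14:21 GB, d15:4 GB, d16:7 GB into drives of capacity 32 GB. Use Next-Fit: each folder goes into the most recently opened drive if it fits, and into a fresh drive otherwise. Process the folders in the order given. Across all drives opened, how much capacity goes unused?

d1 (23 GB) → drive 1 (remaining 9 GB)
d2 (19 GB) → drive 2 (remaining 13 GB)
d3 (9 GB) → drive 2 (remaining 4 GB)
d4 (4 GB) → drive 2 (remaining 0 GB)
d5 (9 GB) → drive 3 (remaining 23 GB)
d6 (21 GB) → drive 3 (remaining 2 GB)
d7 (4 GB) → drive 4 (remaining 28 GB)
d8 (19 GB) → drive 4 (remaining 9 GB)
d9 (18 GB) → drive 5 (remaining 14 GB)
d10 (19 GB) → drive 6 (remaining 13 GB)
d11 (19 GB) → drive 7 (remaining 13 GB)
d12 (2 GB) → drive 7 (remaining 11 GB)
d13 (2 GB) → drive 7 (remaining 9 GB)
d14 (21 GB) → drive 8 (remaining 11 GB)
d15 (4 GB) → drive 8 (remaining 7 GB)
d16 (7 GB) → drive 8 (remaining 0 GB)
8 drives × 32 GB = 256 GB; used 200 GB; unused 56 GB.

56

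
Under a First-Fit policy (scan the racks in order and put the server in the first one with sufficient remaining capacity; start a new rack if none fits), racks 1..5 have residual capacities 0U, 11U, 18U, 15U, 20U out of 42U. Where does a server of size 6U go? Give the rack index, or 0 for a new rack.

2

Racks with room: rack 2 (11U), rack 3 (18U), rack 4 (15U), rack 5 (20U).
The first with room is rack 2.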